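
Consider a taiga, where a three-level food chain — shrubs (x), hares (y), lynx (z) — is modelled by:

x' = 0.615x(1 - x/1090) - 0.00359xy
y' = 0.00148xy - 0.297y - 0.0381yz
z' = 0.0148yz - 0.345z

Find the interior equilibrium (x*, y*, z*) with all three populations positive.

From dz/dt = 0: 0.0148y* = 0.345, so y* = 23.3.
From dx/dt = 0: 0.615(1 - x*/1090) = 0.00359·23.3, giving x* = 1090·(1 - 0.136) = 942.
From dy/dt = 0: 0.00148·942 - 0.297 = 0.0381z*, so z* = 1.1/0.0381 = 28.8.

x* ≈ 942, y* ≈ 23.3, z* ≈ 28.8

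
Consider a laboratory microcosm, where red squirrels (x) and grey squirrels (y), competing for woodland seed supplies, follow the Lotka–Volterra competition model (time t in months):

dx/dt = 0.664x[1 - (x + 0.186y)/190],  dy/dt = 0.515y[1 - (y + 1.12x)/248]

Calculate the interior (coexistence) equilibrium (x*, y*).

Setting both brackets to zero gives the nullclines x + 0.186y = 190 and 1.12x + y = 248.
Substituting y = 248 - 1.12x into the first: x(1 - 0.186·1.12) = 190 - 0.186·248.
So x* = 144/0.792 = 182, and then y* = 248 - 1.12·182 = 44.5.

x* ≈ 182, y* ≈ 44.5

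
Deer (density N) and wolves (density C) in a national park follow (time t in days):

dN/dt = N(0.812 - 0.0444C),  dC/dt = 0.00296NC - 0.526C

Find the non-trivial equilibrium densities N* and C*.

N* ≈ 178, C* ≈ 18.3

Set dC/dt = 0 with C > 0: 0.00296N - 0.526 = 0, so N* = 0.526/0.00296 = 178.
Set dN/dt = 0 with N > 0: 0.812 - 0.0444C = 0, so C* = 0.812/0.0444 = 18.3.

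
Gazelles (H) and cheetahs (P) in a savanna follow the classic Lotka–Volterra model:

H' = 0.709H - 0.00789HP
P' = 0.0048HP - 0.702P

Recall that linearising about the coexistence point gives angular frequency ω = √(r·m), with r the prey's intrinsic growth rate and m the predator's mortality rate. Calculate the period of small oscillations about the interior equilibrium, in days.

T ≈ 8.91 days

Here r = 0.709 and m = 0.702, so r·m = 0.498.
ω = √0.498 = 0.705 per day, hence T = 2π/ω ≈ 8.91 days.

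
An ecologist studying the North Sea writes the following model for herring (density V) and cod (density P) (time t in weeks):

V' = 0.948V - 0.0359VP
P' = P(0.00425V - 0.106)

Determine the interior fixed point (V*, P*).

Set dP/dt = 0 with P > 0: 0.00425V - 0.106 = 0, so V* = 0.106/0.00425 = 24.9.
Set dV/dt = 0 with V > 0: 0.948 - 0.0359P = 0, so P* = 0.948/0.0359 = 26.4.

V* ≈ 24.9, P* ≈ 26.4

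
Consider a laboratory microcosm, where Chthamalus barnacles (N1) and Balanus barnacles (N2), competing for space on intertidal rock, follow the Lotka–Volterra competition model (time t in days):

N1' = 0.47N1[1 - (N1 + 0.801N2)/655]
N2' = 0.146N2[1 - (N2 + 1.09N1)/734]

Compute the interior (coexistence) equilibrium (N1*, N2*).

N1* ≈ 528, N2* ≈ 158

Setting both brackets to zero gives the nullclines N1 + 0.801N2 = 655 and 1.09N1 + N2 = 734.
Substituting N2 = 734 - 1.09N1 into the first: N1(1 - 0.801·1.09) = 655 - 0.801·734.
So N1* = 67.1/0.127 = 528, and then N2* = 734 - 1.09·528 = 158.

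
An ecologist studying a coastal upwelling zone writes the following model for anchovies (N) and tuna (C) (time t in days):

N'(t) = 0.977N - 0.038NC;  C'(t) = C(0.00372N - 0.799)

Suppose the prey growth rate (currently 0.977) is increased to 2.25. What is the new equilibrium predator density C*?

At the interior fixed point, setting dN/dt = 0 with N > 0 fixes C* = (prey growth rate)/(NC coefficient) — independent of the other coefficients.
With the change, C* = 2.25/0.038 = 59.2; it rises from 25.7.

C* ≈ 59.2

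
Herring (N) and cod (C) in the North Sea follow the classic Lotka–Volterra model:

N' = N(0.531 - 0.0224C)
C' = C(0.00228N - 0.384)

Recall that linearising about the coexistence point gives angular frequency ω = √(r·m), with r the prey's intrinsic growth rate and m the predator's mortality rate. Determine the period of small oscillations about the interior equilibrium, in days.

T ≈ 13.9 days

Here r = 0.531 and m = 0.384, so r·m = 0.204.
ω = √0.204 = 0.452 per day, hence T = 2π/ω ≈ 13.9 days.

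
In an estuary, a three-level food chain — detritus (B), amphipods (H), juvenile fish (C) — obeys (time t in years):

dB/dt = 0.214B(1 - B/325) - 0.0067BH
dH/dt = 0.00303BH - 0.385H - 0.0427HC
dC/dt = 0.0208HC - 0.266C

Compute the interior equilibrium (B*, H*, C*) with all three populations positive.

From dC/dt = 0: 0.0208H* = 0.266, so H* = 12.8.
From dB/dt = 0: 0.214(1 - B*/325) = 0.0067·12.8, giving B* = 325·(1 - 0.4) = 195.
From dH/dt = 0: 0.00303·195 - 0.385 = 0.0427C*, so C* = 0.205/0.0427 = 4.81.

B* ≈ 195, H* ≈ 12.8, C* ≈ 4.81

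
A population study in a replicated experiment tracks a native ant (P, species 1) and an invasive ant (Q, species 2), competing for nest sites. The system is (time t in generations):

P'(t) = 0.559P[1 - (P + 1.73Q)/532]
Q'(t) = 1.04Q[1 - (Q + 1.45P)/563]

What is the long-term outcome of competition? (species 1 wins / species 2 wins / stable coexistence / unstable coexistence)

unstable coexistence (outcome depends on initial conditions)

Compare the nullcline intercepts: K1/α12 = 532/1.73 = 308 < K2 = 563; K2/α21 = 563/1.45 = 388 < K1 = 532.
Since both are reversed, neither can invade when rare; the interior point is a saddle.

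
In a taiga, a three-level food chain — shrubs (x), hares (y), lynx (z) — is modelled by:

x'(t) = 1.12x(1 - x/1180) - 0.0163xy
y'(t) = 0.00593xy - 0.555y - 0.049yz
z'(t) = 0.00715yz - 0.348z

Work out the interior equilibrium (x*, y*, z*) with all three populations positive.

x* ≈ 344, y* ≈ 48.7, z* ≈ 30.3

From dz/dt = 0: 0.00715y* = 0.348, so y* = 48.7.
From dx/dt = 0: 1.12(1 - x*/1180) = 0.0163·48.7, giving x* = 1180·(1 - 0.708) = 344.
From dy/dt = 0: 0.00593·344 - 0.555 = 0.049z*, so z* = 1.49/0.049 = 30.3.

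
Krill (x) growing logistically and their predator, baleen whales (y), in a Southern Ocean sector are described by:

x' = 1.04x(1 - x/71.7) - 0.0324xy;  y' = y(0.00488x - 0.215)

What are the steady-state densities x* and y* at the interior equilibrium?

From dy/dt = 0 with y > 0: 0.00488x* = 0.215, so x* = 44.1.
Substitute into dx/dt = 0: 1.04(1 - 44.1/71.7) = 0.0324y*.
The bracket is 0.386, giving y* = 0.401/0.0324 = 12.4.

x* ≈ 44.1, y* ≈ 12.4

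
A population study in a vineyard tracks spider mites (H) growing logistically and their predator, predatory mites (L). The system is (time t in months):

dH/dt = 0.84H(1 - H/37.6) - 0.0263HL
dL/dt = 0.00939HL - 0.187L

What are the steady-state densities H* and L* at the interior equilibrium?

H* ≈ 19.9, L* ≈ 15

From dL/dt = 0 with L > 0: 0.00939H* = 0.187, so H* = 19.9.
Substitute into dH/dt = 0: 0.84(1 - 19.9/37.6) = 0.0263L*.
The bracket is 0.47, giving L* = 0.395/0.0263 = 15.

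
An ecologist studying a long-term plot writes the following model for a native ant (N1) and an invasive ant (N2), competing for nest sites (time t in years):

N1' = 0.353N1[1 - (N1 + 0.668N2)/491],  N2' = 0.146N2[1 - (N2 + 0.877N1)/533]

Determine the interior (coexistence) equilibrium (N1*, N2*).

Setting both brackets to zero gives the nullclines N1 + 0.668N2 = 491 and 0.877N1 + N2 = 533.
Substituting N2 = 533 - 0.877N1 into the first: N1(1 - 0.668·0.877) = 491 - 0.668·533.
So N1* = 135/0.414 = 326, and then N2* = 533 - 0.877·326 = 247.

N1* ≈ 326, N2* ≈ 247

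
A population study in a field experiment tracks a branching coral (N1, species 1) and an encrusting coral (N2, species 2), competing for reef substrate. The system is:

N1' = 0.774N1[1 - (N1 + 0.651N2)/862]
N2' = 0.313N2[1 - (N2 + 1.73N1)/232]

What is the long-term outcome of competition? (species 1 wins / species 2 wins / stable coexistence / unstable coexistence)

Compare the nullcline intercepts: K1/α12 = 862/0.651 = 1320 > K2 = 232; K2/α21 = 232/1.73 = 134 < K1 = 862.
Since the inequalities point opposite ways, species 1 can invade but species 2 cannot.

species 1 excludes species 2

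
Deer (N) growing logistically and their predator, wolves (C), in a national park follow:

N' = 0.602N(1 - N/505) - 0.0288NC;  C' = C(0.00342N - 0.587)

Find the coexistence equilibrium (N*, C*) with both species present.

From dC/dt = 0 with C > 0: 0.00342N* = 0.587, so N* = 172.
Substitute into dN/dt = 0: 0.602(1 - 172/505) = 0.0288C*.
The bracket is 0.66, giving C* = 0.397/0.0288 = 13.8.

N* ≈ 172, C* ≈ 13.8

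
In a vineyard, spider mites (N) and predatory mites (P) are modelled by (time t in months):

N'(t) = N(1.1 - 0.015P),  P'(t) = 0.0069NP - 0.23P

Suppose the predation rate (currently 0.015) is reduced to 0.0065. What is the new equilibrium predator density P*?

At the interior fixed point, setting dN/dt = 0 with N > 0 fixes P* = (prey growth rate)/(NP coefficient) — independent of the other coefficients.
With the change, P* = 1.1/0.0065 = 169; it rises from 73.3.

P* ≈ 169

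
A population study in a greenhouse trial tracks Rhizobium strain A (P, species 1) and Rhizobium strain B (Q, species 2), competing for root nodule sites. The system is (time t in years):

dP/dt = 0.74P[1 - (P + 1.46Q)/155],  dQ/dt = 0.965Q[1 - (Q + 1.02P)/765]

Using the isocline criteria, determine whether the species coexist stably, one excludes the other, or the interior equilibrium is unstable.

species 2 excludes species 1

Compare the nullcline intercepts: K1/α12 = 155/1.46 = 106 < K2 = 765; K2/α21 = 765/1.02 = 750 > K1 = 155.
Since the inequalities point opposite ways, species 2 can invade but species 1 cannot.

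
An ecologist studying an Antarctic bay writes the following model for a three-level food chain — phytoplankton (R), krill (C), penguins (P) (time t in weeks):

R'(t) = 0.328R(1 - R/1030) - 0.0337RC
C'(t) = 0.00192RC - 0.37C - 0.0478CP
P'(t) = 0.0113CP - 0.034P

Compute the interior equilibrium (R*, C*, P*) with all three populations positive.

R* ≈ 712, C* ≈ 3.01, P* ≈ 20.8

From dP/dt = 0: 0.0113C* = 0.034, so C* = 3.01.
From dR/dt = 0: 0.328(1 - R*/1030) = 0.0337·3.01, giving R* = 1030·(1 - 0.309) = 712.
From dC/dt = 0: 0.00192·712 - 0.37 = 0.0478P*, so P* = 0.996/0.0478 = 20.8.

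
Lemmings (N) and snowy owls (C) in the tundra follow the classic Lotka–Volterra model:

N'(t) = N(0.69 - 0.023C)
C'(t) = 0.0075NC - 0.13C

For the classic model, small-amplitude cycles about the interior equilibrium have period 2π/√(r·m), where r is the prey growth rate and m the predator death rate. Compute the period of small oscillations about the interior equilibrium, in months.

Here r = 0.69 and m = 0.13, so r·m = 0.0897.
ω = √0.0897 = 0.299 per month, hence T = 2π/ω ≈ 21 months.

T ≈ 21 months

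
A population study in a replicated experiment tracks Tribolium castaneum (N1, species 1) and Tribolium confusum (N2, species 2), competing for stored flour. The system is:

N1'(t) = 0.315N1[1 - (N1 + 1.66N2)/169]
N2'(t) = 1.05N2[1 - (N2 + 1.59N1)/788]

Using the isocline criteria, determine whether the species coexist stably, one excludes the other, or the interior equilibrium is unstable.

species 2 excludes species 1

Compare the nullcline intercepts: K1/α12 = 169/1.66 = 102 < K2 = 788; K2/α21 = 788/1.59 = 496 > K1 = 169.
Since the inequalities point opposite ways, species 2 can invade but species 1 cannot.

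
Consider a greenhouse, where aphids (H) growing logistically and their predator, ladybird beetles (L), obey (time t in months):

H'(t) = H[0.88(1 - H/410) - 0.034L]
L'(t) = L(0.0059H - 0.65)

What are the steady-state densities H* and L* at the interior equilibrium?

From dL/dt = 0 with L > 0: 0.0059H* = 0.65, so H* = 110.
Substitute into dH/dt = 0: 0.88(1 - 110/410) = 0.034L*.
The bracket is 0.731, giving L* = 0.644/0.034 = 18.9.

H* ≈ 110, L* ≈ 18.9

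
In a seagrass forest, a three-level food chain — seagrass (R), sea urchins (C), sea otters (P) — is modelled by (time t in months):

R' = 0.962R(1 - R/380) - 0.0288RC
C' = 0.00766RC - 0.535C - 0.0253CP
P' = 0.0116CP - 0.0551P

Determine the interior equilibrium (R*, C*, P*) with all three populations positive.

R* ≈ 326, C* ≈ 4.75, P* ≈ 77.5

From dP/dt = 0: 0.0116C* = 0.0551, so C* = 4.75.
From dR/dt = 0: 0.962(1 - R*/380) = 0.0288·4.75, giving R* = 380·(1 - 0.142) = 326.
From dC/dt = 0: 0.00766·326 - 0.535 = 0.0253P*, so P* = 1.96/0.0253 = 77.5.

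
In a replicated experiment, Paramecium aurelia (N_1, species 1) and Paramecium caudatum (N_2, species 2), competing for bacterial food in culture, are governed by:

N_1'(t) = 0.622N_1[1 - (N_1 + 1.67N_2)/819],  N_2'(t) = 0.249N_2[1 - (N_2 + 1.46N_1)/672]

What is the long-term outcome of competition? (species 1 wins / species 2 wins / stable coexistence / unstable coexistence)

Compare the nullcline intercepts: K1/α12 = 819/1.67 = 490 < K2 = 672; K2/α21 = 672/1.46 = 460 < K1 = 819.
Since both are reversed, neither can invade when rare; the interior point is a saddle.

unstable coexistence (outcome depends on initial conditions)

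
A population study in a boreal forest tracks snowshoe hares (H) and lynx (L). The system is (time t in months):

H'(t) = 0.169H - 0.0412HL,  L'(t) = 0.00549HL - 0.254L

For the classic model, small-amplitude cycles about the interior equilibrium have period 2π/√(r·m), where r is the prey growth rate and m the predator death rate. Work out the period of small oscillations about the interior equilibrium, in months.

T ≈ 30.3 months

Here r = 0.169 and m = 0.254, so r·m = 0.0429.
ω = √0.0429 = 0.207 per month, hence T = 2π/ω ≈ 30.3 months.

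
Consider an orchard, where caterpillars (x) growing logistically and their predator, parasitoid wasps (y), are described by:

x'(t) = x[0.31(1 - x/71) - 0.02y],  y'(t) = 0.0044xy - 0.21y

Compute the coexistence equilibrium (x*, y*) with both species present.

From dy/dt = 0 with y > 0: 0.0044x* = 0.21, so x* = 47.7.
Substitute into dx/dt = 0: 0.31(1 - 47.7/71) = 0.02y*.
The bracket is 0.328, giving y* = 0.102/0.02 = 5.08.

x* ≈ 47.7, y* ≈ 5.08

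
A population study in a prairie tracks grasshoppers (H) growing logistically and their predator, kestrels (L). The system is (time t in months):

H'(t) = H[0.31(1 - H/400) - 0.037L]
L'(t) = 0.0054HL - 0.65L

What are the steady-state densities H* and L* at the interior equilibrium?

H* ≈ 120, L* ≈ 5.86

From dL/dt = 0 with L > 0: 0.0054H* = 0.65, so H* = 120.
Substitute into dH/dt = 0: 0.31(1 - 120/400) = 0.037L*.
The bracket is 0.699, giving L* = 0.217/0.037 = 5.86.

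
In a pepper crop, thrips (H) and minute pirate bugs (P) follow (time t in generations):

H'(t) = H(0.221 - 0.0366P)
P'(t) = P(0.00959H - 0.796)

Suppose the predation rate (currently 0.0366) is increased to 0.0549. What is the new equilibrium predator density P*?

P* ≈ 4.03

At the interior fixed point, setting dH/dt = 0 with H > 0 fixes P* = (prey growth rate)/(HP coefficient) — independent of the other coefficients.
With the change, P* = 0.221/0.0549 = 4.03; it falls from 6.04.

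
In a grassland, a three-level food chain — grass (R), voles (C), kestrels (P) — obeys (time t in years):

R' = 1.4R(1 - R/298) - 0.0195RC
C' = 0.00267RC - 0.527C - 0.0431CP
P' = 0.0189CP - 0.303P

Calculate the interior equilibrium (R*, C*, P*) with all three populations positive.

R* ≈ 231, C* ≈ 16, P* ≈ 2.11

From dP/dt = 0: 0.0189C* = 0.303, so C* = 16.
From dR/dt = 0: 1.4(1 - R*/298) = 0.0195·16, giving R* = 298·(1 - 0.223) = 231.
From dC/dt = 0: 0.00267·231 - 0.527 = 0.0431P*, so P* = 0.091/0.0431 = 2.11.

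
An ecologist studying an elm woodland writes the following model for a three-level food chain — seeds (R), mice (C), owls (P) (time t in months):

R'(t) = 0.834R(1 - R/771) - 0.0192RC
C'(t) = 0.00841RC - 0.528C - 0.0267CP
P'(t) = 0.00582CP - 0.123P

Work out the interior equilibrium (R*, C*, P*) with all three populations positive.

From dP/dt = 0: 0.00582C* = 0.123, so C* = 21.1.
From dR/dt = 0: 0.834(1 - R*/771) = 0.0192·21.1, giving R* = 771·(1 - 0.487) = 396.
From dC/dt = 0: 0.00841·396 - 0.528 = 0.0267P*, so P* = 2.8/0.0267 = 105.

R* ≈ 396, C* ≈ 21.1, P* ≈ 105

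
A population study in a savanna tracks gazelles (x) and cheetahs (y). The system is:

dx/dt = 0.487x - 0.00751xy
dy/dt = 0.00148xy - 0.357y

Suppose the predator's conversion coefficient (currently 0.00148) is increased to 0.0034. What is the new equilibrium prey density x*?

At the interior fixed point, setting dy/dt = 0 with y > 0 fixes x* = (predator death rate)/(xy coefficient) — independent of the other coefficients.
With the change, x* = 0.357/0.0034 = 105; it falls from 241.

x* ≈ 105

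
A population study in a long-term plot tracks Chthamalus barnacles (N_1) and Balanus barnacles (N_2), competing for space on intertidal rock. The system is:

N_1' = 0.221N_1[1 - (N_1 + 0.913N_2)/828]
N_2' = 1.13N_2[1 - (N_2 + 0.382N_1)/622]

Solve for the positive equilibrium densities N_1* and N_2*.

Setting both brackets to zero gives the nullclines N_1 + 0.913N_2 = 828 and 0.382N_1 + N_2 = 622.
Substituting N_2 = 622 - 0.382N_1 into the first: N_1(1 - 0.913·0.382) = 828 - 0.913·622.
So N_1* = 260/0.651 = 399, and then N_2* = 622 - 0.382·399 = 469.

N_1* ≈ 399, N_2* ≈ 469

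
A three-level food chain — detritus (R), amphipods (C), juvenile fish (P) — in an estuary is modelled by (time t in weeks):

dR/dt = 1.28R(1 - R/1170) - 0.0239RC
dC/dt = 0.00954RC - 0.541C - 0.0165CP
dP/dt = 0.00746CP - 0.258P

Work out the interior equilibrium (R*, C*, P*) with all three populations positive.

From dP/dt = 0: 0.00746C* = 0.258, so C* = 34.6.
From dR/dt = 0: 1.28(1 - R*/1170) = 0.0239·34.6, giving R* = 1170·(1 - 0.646) = 414.
From dC/dt = 0: 0.00954·414 - 0.541 = 0.0165P*, so P* = 3.41/0.0165 = 207.

R* ≈ 414, C* ≈ 34.6, P* ≈ 207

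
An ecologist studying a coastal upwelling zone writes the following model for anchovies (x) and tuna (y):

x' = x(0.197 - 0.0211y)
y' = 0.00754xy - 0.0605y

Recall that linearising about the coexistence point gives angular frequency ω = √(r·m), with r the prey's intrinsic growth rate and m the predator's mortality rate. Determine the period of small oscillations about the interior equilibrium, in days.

T ≈ 57.6 days

Here r = 0.197 and m = 0.0605, so r·m = 0.0119.
ω = √0.0119 = 0.109 per day, hence T = 2π/ω ≈ 57.6 days.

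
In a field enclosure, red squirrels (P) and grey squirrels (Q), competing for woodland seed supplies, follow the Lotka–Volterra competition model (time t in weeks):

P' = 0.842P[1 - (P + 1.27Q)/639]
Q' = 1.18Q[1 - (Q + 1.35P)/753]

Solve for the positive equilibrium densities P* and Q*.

Setting both brackets to zero gives the nullclines P + 1.27Q = 639 and 1.35P + Q = 753.
Substituting Q = 753 - 1.35P into the first: P(1 - 1.27·1.35) = 639 - 1.27·753.
So P* = -317/-0.715 = 444, and then Q* = 753 - 1.35·444 = 153.

P* ≈ 444, Q* ≈ 153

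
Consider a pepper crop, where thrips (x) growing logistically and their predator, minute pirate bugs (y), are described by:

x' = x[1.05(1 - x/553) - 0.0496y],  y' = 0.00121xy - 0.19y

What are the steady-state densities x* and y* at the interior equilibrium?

x* ≈ 157, y* ≈ 15.2

From dy/dt = 0 with y > 0: 0.00121x* = 0.19, so x* = 157.
Substitute into dx/dt = 0: 1.05(1 - 157/553) = 0.0496y*.
The bracket is 0.716, giving y* = 0.752/0.0496 = 15.2.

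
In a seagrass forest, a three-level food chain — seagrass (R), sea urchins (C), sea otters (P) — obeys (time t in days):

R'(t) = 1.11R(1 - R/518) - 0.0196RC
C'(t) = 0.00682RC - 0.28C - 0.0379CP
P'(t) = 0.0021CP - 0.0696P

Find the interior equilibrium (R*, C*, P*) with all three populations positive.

From dP/dt = 0: 0.0021C* = 0.0696, so C* = 33.1.
From dR/dt = 0: 1.11(1 - R*/518) = 0.0196·33.1, giving R* = 518·(1 - 0.585) = 215.
From dC/dt = 0: 0.00682·215 - 0.28 = 0.0379P*, so P* = 1.19/0.0379 = 31.3.

R* ≈ 215, C* ≈ 33.1, P* ≈ 31.3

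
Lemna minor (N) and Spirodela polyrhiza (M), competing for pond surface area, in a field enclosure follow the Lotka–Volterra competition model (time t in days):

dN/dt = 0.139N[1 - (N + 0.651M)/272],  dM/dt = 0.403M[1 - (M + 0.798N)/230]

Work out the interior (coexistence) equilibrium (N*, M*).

Setting both brackets to zero gives the nullclines N + 0.651M = 272 and 0.798N + M = 230.
Substituting M = 230 - 0.798N into the first: N(1 - 0.651·0.798) = 272 - 0.651·230.
So N* = 122/0.481 = 254, and then M* = 230 - 0.798·254 = 26.9.

N* ≈ 254, M* ≈ 26.9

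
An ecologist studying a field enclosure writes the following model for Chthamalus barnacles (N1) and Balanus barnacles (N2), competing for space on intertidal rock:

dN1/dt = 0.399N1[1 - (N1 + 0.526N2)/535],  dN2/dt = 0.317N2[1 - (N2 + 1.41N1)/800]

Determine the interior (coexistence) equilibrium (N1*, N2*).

N1* ≈ 442, N2* ≈ 177

Setting both brackets to zero gives the nullclines N1 + 0.526N2 = 535 and 1.41N1 + N2 = 800.
Substituting N2 = 800 - 1.41N1 into the first: N1(1 - 0.526·1.41) = 535 - 0.526·800.
So N1* = 114/0.258 = 442, and then N2* = 800 - 1.41·442 = 177.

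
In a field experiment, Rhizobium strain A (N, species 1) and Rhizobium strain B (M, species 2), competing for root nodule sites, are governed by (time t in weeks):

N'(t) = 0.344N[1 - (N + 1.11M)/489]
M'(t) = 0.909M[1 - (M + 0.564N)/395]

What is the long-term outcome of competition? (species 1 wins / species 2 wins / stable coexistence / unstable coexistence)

stable coexistence

Compare the nullcline intercepts: K1/α12 = 489/1.11 = 441 > K2 = 395; K2/α21 = 395/0.564 = 700 > K1 = 489.
Since both inequalities hold, each species can invade when rare, so the interior equilibrium is stable.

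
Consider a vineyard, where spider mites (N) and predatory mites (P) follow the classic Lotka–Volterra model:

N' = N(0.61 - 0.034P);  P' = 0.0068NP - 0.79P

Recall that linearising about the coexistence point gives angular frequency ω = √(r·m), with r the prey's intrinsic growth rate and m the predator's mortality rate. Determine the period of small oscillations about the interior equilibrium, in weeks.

Here r = 0.61 and m = 0.79, so r·m = 0.482.
ω = √0.482 = 0.694 per week, hence T = 2π/ω ≈ 9.05 weeks.

T ≈ 9.05 weeks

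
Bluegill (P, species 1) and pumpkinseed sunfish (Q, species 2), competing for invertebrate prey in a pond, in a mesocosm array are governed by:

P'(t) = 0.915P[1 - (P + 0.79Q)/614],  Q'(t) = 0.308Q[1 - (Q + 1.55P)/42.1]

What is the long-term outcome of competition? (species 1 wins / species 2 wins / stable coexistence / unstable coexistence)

species 1 excludes species 2

Compare the nullcline intercepts: K1/α12 = 614/0.79 = 777 > K2 = 42.1; K2/α21 = 42.1/1.55 = 27.2 < K1 = 614.
Since the inequalities point opposite ways, species 1 can invade but species 2 cannot.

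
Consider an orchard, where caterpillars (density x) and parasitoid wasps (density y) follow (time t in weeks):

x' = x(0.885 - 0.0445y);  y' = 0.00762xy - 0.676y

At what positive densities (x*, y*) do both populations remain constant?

x* ≈ 88.7, y* ≈ 19.9

Set dy/dt = 0 with y > 0: 0.00762x - 0.676 = 0, so x* = 0.676/0.00762 = 88.7.
Set dx/dt = 0 with x > 0: 0.885 - 0.0445y = 0, so y* = 0.885/0.0445 = 19.9.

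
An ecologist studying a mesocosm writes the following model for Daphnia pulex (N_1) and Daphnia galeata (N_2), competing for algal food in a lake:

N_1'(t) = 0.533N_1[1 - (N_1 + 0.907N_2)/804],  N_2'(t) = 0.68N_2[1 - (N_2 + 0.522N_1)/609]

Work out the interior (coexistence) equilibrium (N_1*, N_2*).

N_1* ≈ 478, N_2* ≈ 360

Setting both brackets to zero gives the nullclines N_1 + 0.907N_2 = 804 and 0.522N_1 + N_2 = 609.
Substituting N_2 = 609 - 0.522N_1 into the first: N_1(1 - 0.907·0.522) = 804 - 0.907·609.
So N_1* = 252/0.527 = 478, and then N_2* = 609 - 0.522·478 = 360.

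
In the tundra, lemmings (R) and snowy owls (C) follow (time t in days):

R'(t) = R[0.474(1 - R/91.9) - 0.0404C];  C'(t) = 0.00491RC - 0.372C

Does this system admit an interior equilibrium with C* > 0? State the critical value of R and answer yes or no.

The predator equation gives dC/dt > 0 only when R > 0.372/0.00491 = 75.8.
Without the predator, R → K = 91.9. Since 91.9 > 75.8, the predator can invade and persist.

Threshold R = 75.8; K > 75.8, so yes, the predator persists.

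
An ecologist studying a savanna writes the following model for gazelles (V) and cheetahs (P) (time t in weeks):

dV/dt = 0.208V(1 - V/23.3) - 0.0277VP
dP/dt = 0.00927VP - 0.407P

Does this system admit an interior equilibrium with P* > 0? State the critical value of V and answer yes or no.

The predator equation gives dP/dt > 0 only when V > 0.407/0.00927 = 43.9.
Without the predator, V → K = 23.3. Since 23.3 < 43.9, the predator cannot invade.

Threshold V = 43.9; K < 43.9, so no, the predator goes extinct.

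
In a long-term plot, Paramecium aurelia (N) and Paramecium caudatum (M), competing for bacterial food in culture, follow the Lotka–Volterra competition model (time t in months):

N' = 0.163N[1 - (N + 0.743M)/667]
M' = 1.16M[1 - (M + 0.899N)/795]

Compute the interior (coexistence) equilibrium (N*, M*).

Setting both brackets to zero gives the nullclines N + 0.743M = 667 and 0.899N + M = 795.
Substituting M = 795 - 0.899N into the first: N(1 - 0.743·0.899) = 667 - 0.743·795.
So N* = 76.3/0.332 = 230, and then M* = 795 - 0.899·230 = 588.

N* ≈ 230, M* ≈ 588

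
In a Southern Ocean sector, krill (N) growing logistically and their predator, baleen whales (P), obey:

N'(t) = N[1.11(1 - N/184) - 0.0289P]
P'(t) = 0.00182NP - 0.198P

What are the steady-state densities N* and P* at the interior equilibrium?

N* ≈ 109, P* ≈ 15.7

From dP/dt = 0 with P > 0: 0.00182N* = 0.198, so N* = 109.
Substitute into dN/dt = 0: 1.11(1 - 109/184) = 0.0289P*.
The bracket is 0.409, giving P* = 0.454/0.0289 = 15.7.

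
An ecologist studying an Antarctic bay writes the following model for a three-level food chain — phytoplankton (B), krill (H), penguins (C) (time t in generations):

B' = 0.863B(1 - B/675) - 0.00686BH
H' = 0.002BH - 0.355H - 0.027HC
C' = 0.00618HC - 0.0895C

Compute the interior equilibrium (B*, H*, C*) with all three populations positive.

From dC/dt = 0: 0.00618H* = 0.0895, so H* = 14.5.
From dB/dt = 0: 0.863(1 - B*/675) = 0.00686·14.5, giving B* = 675·(1 - 0.115) = 597.
From dH/dt = 0: 0.002·597 - 0.355 = 0.027C*, so C* = 0.84/0.027 = 31.1.

B* ≈ 597, H* ≈ 14.5, C* ≈ 31.1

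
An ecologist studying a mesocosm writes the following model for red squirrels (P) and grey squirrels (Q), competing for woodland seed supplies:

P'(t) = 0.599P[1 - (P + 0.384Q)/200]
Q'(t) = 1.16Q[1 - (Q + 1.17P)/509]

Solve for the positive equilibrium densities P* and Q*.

Setting both brackets to zero gives the nullclines P + 0.384Q = 200 and 1.17P + Q = 509.
Substituting Q = 509 - 1.17P into the first: P(1 - 0.384·1.17) = 200 - 0.384·509.
So P* = 4.54/0.551 = 8.25, and then Q* = 509 - 1.17·8.25 = 499.

P* ≈ 8.25, Q* ≈ 499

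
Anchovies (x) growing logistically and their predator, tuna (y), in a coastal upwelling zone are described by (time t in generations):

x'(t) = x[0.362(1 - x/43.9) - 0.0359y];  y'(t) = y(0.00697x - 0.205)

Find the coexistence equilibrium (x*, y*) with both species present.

From dy/dt = 0 with y > 0: 0.00697x* = 0.205, so x* = 29.4.
Substitute into dx/dt = 0: 0.362(1 - 29.4/43.9) = 0.0359y*.
The bracket is 0.33, giving y* = 0.119/0.0359 = 3.33.

x* ≈ 29.4, y* ≈ 3.33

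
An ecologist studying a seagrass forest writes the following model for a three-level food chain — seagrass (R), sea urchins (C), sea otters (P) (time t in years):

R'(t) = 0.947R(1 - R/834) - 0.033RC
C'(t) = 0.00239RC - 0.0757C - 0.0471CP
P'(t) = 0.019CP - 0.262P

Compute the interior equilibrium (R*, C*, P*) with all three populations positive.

R* ≈ 433, C* ≈ 13.8, P* ≈ 20.4

From dP/dt = 0: 0.019C* = 0.262, so C* = 13.8.
From dR/dt = 0: 0.947(1 - R*/834) = 0.033·13.8, giving R* = 834·(1 - 0.481) = 433.
From dC/dt = 0: 0.00239·433 - 0.0757 = 0.0471P*, so P* = 0.96/0.0471 = 20.4.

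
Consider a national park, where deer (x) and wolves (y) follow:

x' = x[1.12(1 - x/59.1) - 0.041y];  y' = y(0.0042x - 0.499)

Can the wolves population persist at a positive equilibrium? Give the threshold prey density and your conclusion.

The predator equation gives dy/dt > 0 only when x > 0.499/0.0042 = 119.
Without the predator, x → K = 59.1. Since 59.1 < 119, the predator cannot invade.

Threshold x = 119; K < 119, so no, the predator goes extinct.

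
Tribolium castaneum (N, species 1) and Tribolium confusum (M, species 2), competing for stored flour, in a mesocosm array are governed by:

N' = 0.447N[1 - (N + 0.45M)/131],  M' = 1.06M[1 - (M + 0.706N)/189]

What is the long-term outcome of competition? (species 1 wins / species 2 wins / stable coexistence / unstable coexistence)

stable coexistence

Compare the nullcline intercepts: K1/α12 = 131/0.45 = 291 > K2 = 189; K2/α21 = 189/0.706 = 268 > K1 = 131.
Since both inequalities hold, each species can invade when rare, so the interior equilibrium is stable.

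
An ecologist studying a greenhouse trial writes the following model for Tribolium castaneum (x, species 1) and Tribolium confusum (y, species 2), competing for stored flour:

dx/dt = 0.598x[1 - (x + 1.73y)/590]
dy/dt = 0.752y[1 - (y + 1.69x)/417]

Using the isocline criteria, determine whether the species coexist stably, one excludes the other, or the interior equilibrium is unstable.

Compare the nullcline intercepts: K1/α12 = 590/1.73 = 341 < K2 = 417; K2/α21 = 417/1.69 = 247 < K1 = 590.
Since both are reversed, neither can invade when rare; the interior point is a saddle.

unstable coexistence (outcome depends on initial conditions)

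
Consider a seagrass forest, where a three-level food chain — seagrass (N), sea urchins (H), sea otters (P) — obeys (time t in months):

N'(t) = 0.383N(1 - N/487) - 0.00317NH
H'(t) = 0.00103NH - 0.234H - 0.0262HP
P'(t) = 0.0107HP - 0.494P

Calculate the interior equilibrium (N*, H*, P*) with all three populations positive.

From dP/dt = 0: 0.0107H* = 0.494, so H* = 46.2.
From dN/dt = 0: 0.383(1 - N*/487) = 0.00317·46.2, giving N* = 487·(1 - 0.382) = 301.
From dH/dt = 0: 0.00103·301 - 0.234 = 0.0262P*, so P* = 0.0759/0.0262 = 2.9.

N* ≈ 301, H* ≈ 46.2, P* ≈ 2.9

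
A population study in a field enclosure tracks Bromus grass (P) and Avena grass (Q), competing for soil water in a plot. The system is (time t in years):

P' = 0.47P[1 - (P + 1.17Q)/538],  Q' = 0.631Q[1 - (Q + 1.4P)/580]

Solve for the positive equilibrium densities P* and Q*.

Setting both brackets to zero gives the nullclines P + 1.17Q = 538 and 1.4P + Q = 580.
Substituting Q = 580 - 1.4P into the first: P(1 - 1.17·1.4) = 538 - 1.17·580.
So P* = -141/-0.638 = 220, and then Q* = 580 - 1.4·220 = 271.

P* ≈ 220, Q* ≈ 271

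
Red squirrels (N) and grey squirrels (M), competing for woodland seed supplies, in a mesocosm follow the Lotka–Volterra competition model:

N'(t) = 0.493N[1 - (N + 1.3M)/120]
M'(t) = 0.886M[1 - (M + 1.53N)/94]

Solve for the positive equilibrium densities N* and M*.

Setting both brackets to zero gives the nullclines N + 1.3M = 120 and 1.53N + M = 94.
Substituting M = 94 - 1.53N into the first: N(1 - 1.3·1.53) = 120 - 1.3·94.
So N* = -2.2/-0.989 = 2.22, and then M* = 94 - 1.53·2.22 = 90.6.

N* ≈ 2.22, M* ≈ 90.6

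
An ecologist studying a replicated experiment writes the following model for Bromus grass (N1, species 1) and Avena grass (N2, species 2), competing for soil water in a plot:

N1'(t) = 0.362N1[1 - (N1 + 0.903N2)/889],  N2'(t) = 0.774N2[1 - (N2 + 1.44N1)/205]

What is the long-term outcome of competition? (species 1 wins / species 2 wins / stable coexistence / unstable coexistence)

Compare the nullcline intercepts: K1/α12 = 889/0.903 = 984 > K2 = 205; K2/α21 = 205/1.44 = 142 < K1 = 889.
Since the inequalities point opposite ways, species 1 can invade but species 2 cannot.

species 1 excludes species 2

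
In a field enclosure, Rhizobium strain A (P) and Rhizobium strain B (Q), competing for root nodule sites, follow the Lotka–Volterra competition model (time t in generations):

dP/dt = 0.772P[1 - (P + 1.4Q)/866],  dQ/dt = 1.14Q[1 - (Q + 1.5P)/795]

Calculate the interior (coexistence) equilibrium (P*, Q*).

P* ≈ 225, Q* ≈ 458

Setting both brackets to zero gives the nullclines P + 1.4Q = 866 and 1.5P + Q = 795.
Substituting Q = 795 - 1.5P into the first: P(1 - 1.4·1.5) = 866 - 1.4·795.
So P* = -247/-1.1 = 225, and then Q* = 795 - 1.5·225 = 458.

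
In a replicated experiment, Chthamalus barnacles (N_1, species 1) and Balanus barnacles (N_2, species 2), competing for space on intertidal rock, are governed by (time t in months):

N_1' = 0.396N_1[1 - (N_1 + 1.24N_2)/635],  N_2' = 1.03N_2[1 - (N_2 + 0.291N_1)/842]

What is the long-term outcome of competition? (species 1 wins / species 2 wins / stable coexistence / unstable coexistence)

Compare the nullcline intercepts: K1/α12 = 635/1.24 = 512 < K2 = 842; K2/α21 = 842/0.291 = 2890 > K1 = 635.
Since the inequalities point opposite ways, species 2 can invade but species 1 cannot.

species 2 excludes species 1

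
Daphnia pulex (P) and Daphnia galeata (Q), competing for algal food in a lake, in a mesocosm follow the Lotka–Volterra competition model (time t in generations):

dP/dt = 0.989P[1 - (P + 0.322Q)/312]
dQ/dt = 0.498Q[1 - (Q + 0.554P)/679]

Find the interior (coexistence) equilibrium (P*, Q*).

P* ≈ 114, Q* ≈ 616

Setting both brackets to zero gives the nullclines P + 0.322Q = 312 and 0.554P + Q = 679.
Substituting Q = 679 - 0.554P into the first: P(1 - 0.322·0.554) = 312 - 0.322·679.
So P* = 93.4/0.822 = 114, and then Q* = 679 - 0.554·114 = 616.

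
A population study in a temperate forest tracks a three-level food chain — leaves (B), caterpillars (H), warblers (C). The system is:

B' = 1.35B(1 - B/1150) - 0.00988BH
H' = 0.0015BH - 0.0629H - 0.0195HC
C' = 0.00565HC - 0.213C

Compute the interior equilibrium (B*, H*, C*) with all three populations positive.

From dC/dt = 0: 0.00565H* = 0.213, so H* = 37.7.
From dB/dt = 0: 1.35(1 - B*/1150) = 0.00988·37.7, giving B* = 1150·(1 - 0.276) = 833.
From dH/dt = 0: 0.0015·833 - 0.0629 = 0.0195C*, so C* = 1.19/0.0195 = 60.8.

B* ≈ 833, H* ≈ 37.7, C* ≈ 60.8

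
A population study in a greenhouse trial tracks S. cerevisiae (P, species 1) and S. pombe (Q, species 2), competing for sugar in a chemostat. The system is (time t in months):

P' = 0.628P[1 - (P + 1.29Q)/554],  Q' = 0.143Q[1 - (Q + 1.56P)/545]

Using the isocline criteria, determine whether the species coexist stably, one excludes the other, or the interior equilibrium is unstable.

Compare the nullcline intercepts: K1/α12 = 554/1.29 = 429 < K2 = 545; K2/α21 = 545/1.56 = 349 < K1 = 554.
Since both are reversed, neither can invade when rare; the interior point is a saddle.

unstable coexistence (outcome depends on initial conditions)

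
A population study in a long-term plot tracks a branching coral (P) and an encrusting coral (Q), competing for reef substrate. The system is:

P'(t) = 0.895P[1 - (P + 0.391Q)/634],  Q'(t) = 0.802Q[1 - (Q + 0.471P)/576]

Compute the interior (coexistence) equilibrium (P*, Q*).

P* ≈ 501, Q* ≈ 340

Setting both brackets to zero gives the nullclines P + 0.391Q = 634 and 0.471P + Q = 576.
Substituting Q = 576 - 0.471P into the first: P(1 - 0.391·0.471) = 634 - 0.391·576.
So P* = 409/0.816 = 501, and then Q* = 576 - 0.471·501 = 340.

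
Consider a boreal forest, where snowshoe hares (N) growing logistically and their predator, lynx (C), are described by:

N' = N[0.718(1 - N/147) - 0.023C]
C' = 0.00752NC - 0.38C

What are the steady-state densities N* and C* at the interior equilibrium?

N* ≈ 50.5, C* ≈ 20.5

From dC/dt = 0 with C > 0: 0.00752N* = 0.38, so N* = 50.5.
Substitute into dN/dt = 0: 0.718(1 - 50.5/147) = 0.023C*.
The bracket is 0.656, giving C* = 0.471/0.023 = 20.5.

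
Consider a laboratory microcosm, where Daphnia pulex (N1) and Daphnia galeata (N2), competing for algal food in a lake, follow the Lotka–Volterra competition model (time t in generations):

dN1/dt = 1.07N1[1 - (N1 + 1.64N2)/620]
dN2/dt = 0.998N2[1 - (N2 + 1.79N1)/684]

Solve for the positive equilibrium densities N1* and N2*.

Setting both brackets to zero gives the nullclines N1 + 1.64N2 = 620 and 1.79N1 + N2 = 684.
Substituting N2 = 684 - 1.79N1 into the first: N1(1 - 1.64·1.79) = 620 - 1.64·684.
So N1* = -502/-1.94 = 259, and then N2* = 684 - 1.79·259 = 220.

N1* ≈ 259, N2* ≈ 220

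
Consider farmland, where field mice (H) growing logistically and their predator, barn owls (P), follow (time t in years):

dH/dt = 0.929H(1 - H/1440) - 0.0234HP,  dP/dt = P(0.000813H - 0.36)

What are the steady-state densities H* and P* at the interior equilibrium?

From dP/dt = 0 with P > 0: 0.000813H* = 0.36, so H* = 443.
Substitute into dH/dt = 0: 0.929(1 - 443/1440) = 0.0234P*.
The bracket is 0.692, giving P* = 0.643/0.0234 = 27.5.

H* ≈ 443, P* ≈ 27.5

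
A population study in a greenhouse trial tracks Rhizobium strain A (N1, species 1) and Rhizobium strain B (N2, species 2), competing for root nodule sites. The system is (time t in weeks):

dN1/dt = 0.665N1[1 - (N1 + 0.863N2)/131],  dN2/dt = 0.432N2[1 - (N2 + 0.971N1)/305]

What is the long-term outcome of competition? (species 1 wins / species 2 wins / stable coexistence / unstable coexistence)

species 2 excludes species 1

Compare the nullcline intercepts: K1/α12 = 131/0.863 = 152 < K2 = 305; K2/α21 = 305/0.971 = 314 > K1 = 131.
Since the inequalities point opposite ways, species 2 can invade but species 1 cannot.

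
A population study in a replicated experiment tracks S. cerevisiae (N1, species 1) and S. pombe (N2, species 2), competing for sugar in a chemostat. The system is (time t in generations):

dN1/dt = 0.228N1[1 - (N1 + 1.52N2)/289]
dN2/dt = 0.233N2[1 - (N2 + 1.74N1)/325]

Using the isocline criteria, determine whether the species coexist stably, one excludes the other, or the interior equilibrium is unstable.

Compare the nullcline intercepts: K1/α12 = 289/1.52 = 190 < K2 = 325; K2/α21 = 325/1.74 = 187 < K1 = 289.
Since both are reversed, neither can invade when rare; the interior point is a saddle.

unstable coexistence (outcome depends on initial conditions)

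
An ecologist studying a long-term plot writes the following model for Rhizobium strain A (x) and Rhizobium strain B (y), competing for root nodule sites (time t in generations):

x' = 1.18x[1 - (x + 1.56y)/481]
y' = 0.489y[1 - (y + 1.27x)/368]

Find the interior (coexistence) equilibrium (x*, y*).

Setting both brackets to zero gives the nullclines x + 1.56y = 481 and 1.27x + y = 368.
Substituting y = 368 - 1.27x into the first: x(1 - 1.56·1.27) = 481 - 1.56·368.
So x* = -93.1/-0.981 = 94.9, and then y* = 368 - 1.27·94.9 = 248.

x* ≈ 94.9, y* ≈ 248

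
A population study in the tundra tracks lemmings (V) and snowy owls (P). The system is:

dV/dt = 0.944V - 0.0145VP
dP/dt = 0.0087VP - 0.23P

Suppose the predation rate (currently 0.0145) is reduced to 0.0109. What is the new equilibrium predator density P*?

At the interior fixed point, setting dV/dt = 0 with V > 0 fixes P* = (prey growth rate)/(VP coefficient) — independent of the other coefficients.
With the change, P* = 0.944/0.0109 = 86.6; it rises from 65.1.

P* ≈ 86.6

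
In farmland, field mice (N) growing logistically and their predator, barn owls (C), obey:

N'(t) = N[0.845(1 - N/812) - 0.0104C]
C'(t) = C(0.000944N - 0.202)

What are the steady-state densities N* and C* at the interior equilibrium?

From dC/dt = 0 with C > 0: 0.000944N* = 0.202, so N* = 214.
Substitute into dN/dt = 0: 0.845(1 - 214/812) = 0.0104C*.
The bracket is 0.736, giving C* = 0.622/0.0104 = 59.8.

N* ≈ 214, C* ≈ 59.8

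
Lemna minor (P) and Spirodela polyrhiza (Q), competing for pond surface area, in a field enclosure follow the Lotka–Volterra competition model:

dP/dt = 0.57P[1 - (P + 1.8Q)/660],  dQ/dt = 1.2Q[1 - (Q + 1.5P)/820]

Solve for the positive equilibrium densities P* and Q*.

P* ≈ 480, Q* ≈ 100

Setting both brackets to zero gives the nullclines P + 1.8Q = 660 and 1.5P + Q = 820.
Substituting Q = 820 - 1.5P into the first: P(1 - 1.8·1.5) = 660 - 1.8·820.
So P* = -816/-1.7 = 480, and then Q* = 820 - 1.5·480 = 100.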